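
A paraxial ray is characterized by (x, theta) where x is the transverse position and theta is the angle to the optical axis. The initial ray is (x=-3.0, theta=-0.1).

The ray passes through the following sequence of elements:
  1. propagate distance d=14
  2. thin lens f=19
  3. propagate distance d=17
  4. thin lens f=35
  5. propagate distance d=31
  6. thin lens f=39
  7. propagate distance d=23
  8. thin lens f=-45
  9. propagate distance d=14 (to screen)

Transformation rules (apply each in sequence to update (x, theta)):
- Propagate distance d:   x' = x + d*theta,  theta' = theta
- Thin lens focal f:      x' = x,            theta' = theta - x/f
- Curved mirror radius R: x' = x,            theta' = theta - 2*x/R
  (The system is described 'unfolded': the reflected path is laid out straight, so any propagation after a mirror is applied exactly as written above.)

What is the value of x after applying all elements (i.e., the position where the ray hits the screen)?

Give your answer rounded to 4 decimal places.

Answer: 9.2245

Derivation:
Initial: x=-3.0000 theta=-0.1000
After 1 (propagate distance d=14): x=-4.4000 theta=-0.1000
After 2 (thin lens f=19): x=-4.4000 theta=5/38 (≈0.1316)
After 3 (propagate distance d=17): x=-411/190 (≈-2.1632) theta=5/38 (≈0.1316)
After 4 (thin lens f=35): x=-411/190 (≈-2.1632) theta=643/3325 (≈0.1934)
After 5 (propagate distance d=31): x=25481/6650 (≈3.8317) theta=643/3325 (≈0.1934)
After 6 (thin lens f=39): x=25481/6650 (≈3.8317) theta=24673/259350 (≈0.0951)
After 7 (propagate distance d=23): x=111517/18525 (≈6.0198) theta=24673/259350 (≈0.0951)
After 8 (thin lens f=-45): x=111517/18525 (≈6.0198) theta=2671523/11670750 (≈0.2289)
After 9 (propagate distance d=14 (to screen)): x=7689788/833625 (≈9.2245) theta=2671523/11670750 (≈0.2289)
Rounded to 4 decimal places: x = 9.2245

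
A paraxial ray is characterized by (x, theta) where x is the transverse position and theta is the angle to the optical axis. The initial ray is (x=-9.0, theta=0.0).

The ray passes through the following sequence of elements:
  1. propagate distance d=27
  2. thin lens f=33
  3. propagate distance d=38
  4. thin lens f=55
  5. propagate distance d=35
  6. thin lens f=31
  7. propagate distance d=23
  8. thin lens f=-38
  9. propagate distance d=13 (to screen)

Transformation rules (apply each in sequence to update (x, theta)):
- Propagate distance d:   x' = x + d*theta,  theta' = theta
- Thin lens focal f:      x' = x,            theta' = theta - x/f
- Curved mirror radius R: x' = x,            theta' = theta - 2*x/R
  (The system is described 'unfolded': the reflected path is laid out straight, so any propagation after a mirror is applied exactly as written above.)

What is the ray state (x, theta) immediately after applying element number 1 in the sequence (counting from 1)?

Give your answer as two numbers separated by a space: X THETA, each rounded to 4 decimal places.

Answer: -9.0000 0.0000

Derivation:
Initial: x=-9.0000 theta=0.0000
After 1 (propagate distance d=27): x=-9.0000 theta=0.0000
Rounded to 4 decimal places: x = -9.0000, theta = 0.0000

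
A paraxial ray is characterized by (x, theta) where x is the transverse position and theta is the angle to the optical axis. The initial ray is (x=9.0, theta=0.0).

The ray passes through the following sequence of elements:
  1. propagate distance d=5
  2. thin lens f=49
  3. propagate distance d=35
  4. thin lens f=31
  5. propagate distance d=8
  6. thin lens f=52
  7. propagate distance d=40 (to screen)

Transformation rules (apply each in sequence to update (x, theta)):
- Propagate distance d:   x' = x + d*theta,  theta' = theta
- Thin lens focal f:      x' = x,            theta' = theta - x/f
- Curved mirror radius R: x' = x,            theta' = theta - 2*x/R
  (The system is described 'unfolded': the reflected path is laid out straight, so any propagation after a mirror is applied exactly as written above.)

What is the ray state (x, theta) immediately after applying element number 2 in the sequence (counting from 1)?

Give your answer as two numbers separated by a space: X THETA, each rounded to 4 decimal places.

Answer: 9.0000 -0.1837

Derivation:
Initial: x=9.0000 theta=0.0000
After 1 (propagate distance d=5): x=9.0000 theta=0.0000
After 2 (thin lens f=49): x=9.0000 theta=-9/49 (≈-0.1837)
Rounded to 4 decimal places: x = 9.0000, theta = -0.1837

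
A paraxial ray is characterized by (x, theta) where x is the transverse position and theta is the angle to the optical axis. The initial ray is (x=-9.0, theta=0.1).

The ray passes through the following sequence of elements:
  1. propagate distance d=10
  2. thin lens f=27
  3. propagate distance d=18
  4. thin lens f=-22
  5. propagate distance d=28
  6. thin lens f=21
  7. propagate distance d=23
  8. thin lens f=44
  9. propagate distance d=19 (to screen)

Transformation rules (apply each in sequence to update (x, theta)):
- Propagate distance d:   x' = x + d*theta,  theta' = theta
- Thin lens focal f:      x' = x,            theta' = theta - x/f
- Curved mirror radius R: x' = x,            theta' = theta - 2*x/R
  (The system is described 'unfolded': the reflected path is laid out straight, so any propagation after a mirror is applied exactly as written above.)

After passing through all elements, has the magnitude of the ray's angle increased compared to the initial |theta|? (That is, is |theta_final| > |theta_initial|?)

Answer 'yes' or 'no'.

Initial: x=-9.0000 theta=0.1000
After 1 (propagate distance d=10): x=-8.0000 theta=0.1000
After 2 (thin lens f=27): x=-8.0000 theta=107/270 (≈0.3963)
After 3 (propagate distance d=18): x=-13/15 (≈-0.8667) theta=107/270 (≈0.3963)
After 4 (thin lens f=-22): x=-13/15 (≈-0.8667) theta=106/297 (≈0.3569)
After 5 (propagate distance d=28): x=13553/1485 (≈9.1266) theta=106/297 (≈0.3569)
After 6 (thin lens f=21): x=13553/1485 (≈9.1266) theta=-2423/31185 (≈-0.0777)
After 7 (propagate distance d=23): x=228884/31185 (≈7.3396) theta=-2423/31185 (≈-0.0777)
After 8 (thin lens f=44): x=228884/31185 (≈7.3396) theta=-3994/16335 (≈-0.2445)
After 9 (propagate distance d=19 (to screen)): x=924118/343035 (≈2.6939) theta=-3994/16335 (≈-0.2445)
|theta_initial|=0.1000 |theta_final|=3994/16335 (≈0.2445) -> increased

Answer: yes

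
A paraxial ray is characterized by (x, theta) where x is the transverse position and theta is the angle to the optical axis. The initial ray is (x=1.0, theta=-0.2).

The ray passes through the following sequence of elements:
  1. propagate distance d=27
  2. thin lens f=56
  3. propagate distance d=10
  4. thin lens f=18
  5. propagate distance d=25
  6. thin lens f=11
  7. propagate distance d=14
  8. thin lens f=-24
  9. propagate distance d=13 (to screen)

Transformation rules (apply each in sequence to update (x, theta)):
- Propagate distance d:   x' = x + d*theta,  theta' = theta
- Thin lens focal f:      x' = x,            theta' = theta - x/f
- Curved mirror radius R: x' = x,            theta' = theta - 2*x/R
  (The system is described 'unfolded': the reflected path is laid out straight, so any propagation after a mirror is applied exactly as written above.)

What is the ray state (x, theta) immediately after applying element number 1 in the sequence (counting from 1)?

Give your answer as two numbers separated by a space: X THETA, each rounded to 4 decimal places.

Initial: x=1.0000 theta=-0.2000
After 1 (propagate distance d=27): x=-4.4000 theta=-0.2000
Rounded to 4 decimal places: x = -4.4000, theta = -0.2000

Answer: -4.4000 -0.2000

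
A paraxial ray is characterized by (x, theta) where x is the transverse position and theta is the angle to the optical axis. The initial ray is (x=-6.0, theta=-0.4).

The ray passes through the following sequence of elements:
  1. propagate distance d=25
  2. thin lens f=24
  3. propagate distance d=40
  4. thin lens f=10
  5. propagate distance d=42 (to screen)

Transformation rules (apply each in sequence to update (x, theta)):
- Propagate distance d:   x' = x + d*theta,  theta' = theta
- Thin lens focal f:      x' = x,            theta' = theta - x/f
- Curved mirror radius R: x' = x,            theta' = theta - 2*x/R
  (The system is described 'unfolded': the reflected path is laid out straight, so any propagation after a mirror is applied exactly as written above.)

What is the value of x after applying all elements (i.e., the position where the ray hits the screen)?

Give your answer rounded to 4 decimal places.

Answer: 28.2667

Derivation:
Initial: x=-6.0000 theta=-0.4000
After 1 (propagate distance d=25): x=-16.0000 theta=-0.4000
After 2 (thin lens f=24): x=-16.0000 theta=4/15 (≈0.2667)
After 3 (propagate distance d=40): x=-16/3 (≈-5.3333) theta=4/15 (≈0.2667)
After 4 (thin lens f=10): x=-16/3 (≈-5.3333) theta=0.8000
After 5 (propagate distance d=42 (to screen)): x=424/15 (≈28.2667) theta=0.8000
Rounded to 4 decimal places: x = 28.2667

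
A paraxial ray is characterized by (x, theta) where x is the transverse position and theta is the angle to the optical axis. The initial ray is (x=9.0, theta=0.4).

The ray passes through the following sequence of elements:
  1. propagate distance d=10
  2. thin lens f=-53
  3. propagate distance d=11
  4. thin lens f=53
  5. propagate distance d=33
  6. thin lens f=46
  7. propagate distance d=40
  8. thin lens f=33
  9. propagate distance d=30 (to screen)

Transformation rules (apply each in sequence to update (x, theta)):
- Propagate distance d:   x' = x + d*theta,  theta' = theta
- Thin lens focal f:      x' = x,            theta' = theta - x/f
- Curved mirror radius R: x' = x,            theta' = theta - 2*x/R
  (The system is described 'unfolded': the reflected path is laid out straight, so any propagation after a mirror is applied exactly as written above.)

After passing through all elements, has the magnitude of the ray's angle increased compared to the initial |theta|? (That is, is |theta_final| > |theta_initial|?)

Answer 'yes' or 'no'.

Answer: yes

Derivation:
Initial: x=9.0000 theta=0.4000
After 1 (propagate distance d=10): x=13.0000 theta=0.4000
After 2 (thin lens f=-53): x=13.0000 theta=171/265 (≈0.6453)
After 3 (propagate distance d=11): x=5326/265 (≈20.0981) theta=171/265 (≈0.6453)
After 4 (thin lens f=53): x=5326/265 (≈20.0981) theta=3737/14045 (≈0.2661)
After 5 (propagate distance d=33): x=405599/14045 (≈28.8785) theta=3737/14045 (≈0.2661)
After 6 (thin lens f=46): x=405599/14045 (≈28.8785) theta=-233697/646070 (≈-0.3617)
After 7 (propagate distance d=40): x=4654837/323035 (≈14.4097) theta=-233697/646070 (≈-0.3617)
After 8 (thin lens f=33): x=4654837/323035 (≈14.4097) theta=-309485/387642 (≈-0.7984)
After 9 (propagate distance d=30 (to screen)): x=-3082288/323035 (≈-9.5417) theta=-309485/387642 (≈-0.7984)
|theta_initial|=0.4000 |theta_final|=309485/387642 (≈0.7984) -> increased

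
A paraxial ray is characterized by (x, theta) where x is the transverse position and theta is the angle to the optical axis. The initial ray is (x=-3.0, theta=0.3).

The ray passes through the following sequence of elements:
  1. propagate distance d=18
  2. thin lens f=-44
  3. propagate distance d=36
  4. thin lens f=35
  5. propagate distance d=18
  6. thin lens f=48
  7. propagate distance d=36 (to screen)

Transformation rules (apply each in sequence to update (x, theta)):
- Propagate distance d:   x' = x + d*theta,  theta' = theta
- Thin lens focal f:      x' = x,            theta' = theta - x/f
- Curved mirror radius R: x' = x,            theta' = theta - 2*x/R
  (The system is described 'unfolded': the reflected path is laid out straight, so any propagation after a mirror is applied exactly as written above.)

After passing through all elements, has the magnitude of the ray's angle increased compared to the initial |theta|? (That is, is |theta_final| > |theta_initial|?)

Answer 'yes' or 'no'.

Answer: yes

Derivation:
Initial: x=-3.0000 theta=0.3000
After 1 (propagate distance d=18): x=2.4000 theta=0.3000
After 2 (thin lens f=-44): x=2.4000 theta=39/110 (≈0.3545)
After 3 (propagate distance d=36): x=834/55 (≈15.1636) theta=39/110 (≈0.3545)
After 4 (thin lens f=35): x=834/55 (≈15.1636) theta=-303/3850 (≈-0.0787)
After 5 (propagate distance d=18): x=26463/1925 (≈13.7470) theta=-303/3850 (≈-0.0787)
After 6 (thin lens f=48): x=26463/1925 (≈13.7470) theta=-2249/6160 (≈-0.3651)
After 7 (propagate distance d=36 (to screen)): x=4647/7700 (≈0.6035) theta=-2249/6160 (≈-0.3651)
|theta_initial|=0.3000 |theta_final|=2249/6160 (≈0.3651) -> increased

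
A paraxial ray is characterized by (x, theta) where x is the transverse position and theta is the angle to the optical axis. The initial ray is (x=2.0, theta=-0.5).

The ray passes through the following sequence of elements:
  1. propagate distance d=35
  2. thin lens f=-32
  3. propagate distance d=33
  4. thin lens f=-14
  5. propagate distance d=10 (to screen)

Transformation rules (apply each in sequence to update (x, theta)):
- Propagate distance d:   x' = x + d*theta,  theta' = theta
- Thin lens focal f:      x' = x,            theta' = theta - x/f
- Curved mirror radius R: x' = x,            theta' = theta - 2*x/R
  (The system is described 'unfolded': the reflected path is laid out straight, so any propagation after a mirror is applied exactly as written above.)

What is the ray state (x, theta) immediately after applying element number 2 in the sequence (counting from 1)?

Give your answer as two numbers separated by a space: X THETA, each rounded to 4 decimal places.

Answer: -15.5000 -0.9844

Derivation:
Initial: x=2.0000 theta=-0.5000
After 1 (propagate distance d=35): x=-15.5000 theta=-0.5000
After 2 (thin lens f=-32): x=-15.5000 theta=-63/64 (≈-0.9844)
Rounded to 4 decimal places: x = -15.5000, theta = -0.9844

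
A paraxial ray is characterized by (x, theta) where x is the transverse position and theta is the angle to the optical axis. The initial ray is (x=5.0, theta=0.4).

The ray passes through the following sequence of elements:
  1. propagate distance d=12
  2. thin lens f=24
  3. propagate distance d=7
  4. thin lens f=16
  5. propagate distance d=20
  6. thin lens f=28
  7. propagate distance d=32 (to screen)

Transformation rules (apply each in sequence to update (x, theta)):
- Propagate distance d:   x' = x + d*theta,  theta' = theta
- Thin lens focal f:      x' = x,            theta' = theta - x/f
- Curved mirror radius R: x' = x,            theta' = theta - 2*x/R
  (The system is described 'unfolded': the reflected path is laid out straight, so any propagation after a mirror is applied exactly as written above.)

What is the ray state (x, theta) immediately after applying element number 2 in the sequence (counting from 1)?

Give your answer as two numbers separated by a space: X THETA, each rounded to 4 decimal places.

Answer: 9.8000 -0.0083

Derivation:
Initial: x=5.0000 theta=0.4000
After 1 (propagate distance d=12): x=9.8000 theta=0.4000
After 2 (thin lens f=24): x=9.8000 theta=-1/120 (≈-0.0083)
Rounded to 4 decimal places: x = 9.8000, theta = -0.0083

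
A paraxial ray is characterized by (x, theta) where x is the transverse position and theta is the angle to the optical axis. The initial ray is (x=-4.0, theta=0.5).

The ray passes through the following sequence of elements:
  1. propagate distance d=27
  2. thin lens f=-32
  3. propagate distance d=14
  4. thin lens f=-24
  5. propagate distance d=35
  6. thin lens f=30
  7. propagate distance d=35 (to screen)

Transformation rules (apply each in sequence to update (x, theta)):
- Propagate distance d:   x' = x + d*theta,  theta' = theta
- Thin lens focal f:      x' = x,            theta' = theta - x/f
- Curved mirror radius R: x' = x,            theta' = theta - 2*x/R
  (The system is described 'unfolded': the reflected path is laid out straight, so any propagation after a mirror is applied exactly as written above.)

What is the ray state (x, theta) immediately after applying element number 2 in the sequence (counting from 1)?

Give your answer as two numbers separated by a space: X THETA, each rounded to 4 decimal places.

Answer: 9.5000 0.7969

Derivation:
Initial: x=-4.0000 theta=0.5000
After 1 (propagate distance d=27): x=9.5000 theta=0.5000
After 2 (thin lens f=-32): x=9.5000 theta=51/64 (≈0.7969)
Rounded to 4 decimal places: x = 9.5000, theta = 0.7969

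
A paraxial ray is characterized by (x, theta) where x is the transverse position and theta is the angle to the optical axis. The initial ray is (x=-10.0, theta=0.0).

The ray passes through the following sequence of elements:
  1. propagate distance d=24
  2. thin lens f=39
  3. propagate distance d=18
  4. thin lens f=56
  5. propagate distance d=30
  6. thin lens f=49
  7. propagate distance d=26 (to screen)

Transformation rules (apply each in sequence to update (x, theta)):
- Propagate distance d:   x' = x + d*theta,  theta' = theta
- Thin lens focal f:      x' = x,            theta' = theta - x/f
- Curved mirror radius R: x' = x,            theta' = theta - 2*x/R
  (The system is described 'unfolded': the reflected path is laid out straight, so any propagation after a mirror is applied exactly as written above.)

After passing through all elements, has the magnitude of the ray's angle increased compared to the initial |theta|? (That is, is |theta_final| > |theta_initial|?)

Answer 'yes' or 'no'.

Answer: yes

Derivation:
Initial: x=-10.0000 theta=0.0000
After 1 (propagate distance d=24): x=-10.0000 theta=0.0000
After 2 (thin lens f=39): x=-10.0000 theta=10/39 (≈0.2564)
After 3 (propagate distance d=18): x=-70/13 (≈-5.3846) theta=10/39 (≈0.2564)
After 4 (thin lens f=56): x=-70/13 (≈-5.3846) theta=55/156 (≈0.3526)
After 5 (propagate distance d=30): x=135/26 (≈5.1923) theta=55/156 (≈0.3526)
After 6 (thin lens f=49): x=135/26 (≈5.1923) theta=145/588 (≈0.2466)
After 7 (propagate distance d=26 (to screen)): x=22175/1911 (≈11.6039) theta=145/588 (≈0.2466)
|theta_initial|=0.0000 |theta_final|=145/588 (≈0.2466) -> increased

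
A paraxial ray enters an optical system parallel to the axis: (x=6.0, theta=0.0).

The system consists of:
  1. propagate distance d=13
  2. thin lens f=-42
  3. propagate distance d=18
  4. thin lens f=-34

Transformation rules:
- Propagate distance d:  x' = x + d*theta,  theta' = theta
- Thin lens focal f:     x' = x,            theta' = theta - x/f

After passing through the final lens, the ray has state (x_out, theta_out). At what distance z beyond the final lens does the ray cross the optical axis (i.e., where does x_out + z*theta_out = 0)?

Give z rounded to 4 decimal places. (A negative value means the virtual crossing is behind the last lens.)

Answer: -21.7021

Derivation:
Initial: x=6.0000 theta=0.0000
After 1 (propagate distance d=13): x=6.0000 theta=0.0000
After 2 (thin lens f=-42): x=6.0000 theta=1/7 (≈0.1429)
After 3 (propagate distance d=18): x=60/7 (≈8.5714) theta=1/7 (≈0.1429)
After 4 (thin lens f=-34): x=60/7 (≈8.5714) theta=47/119 (≈0.3950)
z_focus = -x_out/theta_out = -(60/7)/(47/119) = -1020/47 ≈ -21.7021
Rounded to 4 decimal places: z = -21.7021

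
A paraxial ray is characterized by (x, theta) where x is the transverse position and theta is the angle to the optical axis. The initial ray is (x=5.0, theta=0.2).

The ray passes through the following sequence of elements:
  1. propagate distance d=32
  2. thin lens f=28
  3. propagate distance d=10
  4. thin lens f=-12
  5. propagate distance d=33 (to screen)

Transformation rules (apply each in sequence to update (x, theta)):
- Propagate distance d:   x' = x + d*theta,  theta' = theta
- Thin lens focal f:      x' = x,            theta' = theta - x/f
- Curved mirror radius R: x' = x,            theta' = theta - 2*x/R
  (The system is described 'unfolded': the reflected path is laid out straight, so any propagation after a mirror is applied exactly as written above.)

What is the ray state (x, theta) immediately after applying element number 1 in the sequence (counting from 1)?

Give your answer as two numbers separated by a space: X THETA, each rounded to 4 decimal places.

Answer: 11.4000 0.2000

Derivation:
Initial: x=5.0000 theta=0.2000
After 1 (propagate distance d=32): x=11.4000 theta=0.2000
Rounded to 4 decimal places: x = 11.4000, theta = 0.2000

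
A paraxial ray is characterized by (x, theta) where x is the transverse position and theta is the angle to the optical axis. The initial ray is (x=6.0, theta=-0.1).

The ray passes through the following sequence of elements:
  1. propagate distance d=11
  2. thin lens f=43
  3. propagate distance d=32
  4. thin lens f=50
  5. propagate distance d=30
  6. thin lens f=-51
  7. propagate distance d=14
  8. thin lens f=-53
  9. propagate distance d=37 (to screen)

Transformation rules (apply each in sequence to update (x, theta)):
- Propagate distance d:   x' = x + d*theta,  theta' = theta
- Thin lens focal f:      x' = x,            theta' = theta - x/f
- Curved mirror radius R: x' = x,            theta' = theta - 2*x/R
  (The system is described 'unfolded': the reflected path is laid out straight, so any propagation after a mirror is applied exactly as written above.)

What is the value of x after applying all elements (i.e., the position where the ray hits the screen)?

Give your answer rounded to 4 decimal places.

Answer: -31.4349

Derivation:
Initial: x=6.0000 theta=-0.1000
After 1 (propagate distance d=11): x=4.9000 theta=-0.1000
After 2 (thin lens f=43): x=4.9000 theta=-46/215 (≈-0.2140)
After 3 (propagate distance d=32): x=-837/430 (≈-1.9465) theta=-46/215 (≈-0.2140)
After 4 (thin lens f=50): x=-837/430 (≈-1.9465) theta=-3763/21500 (≈-0.1750)
After 5 (propagate distance d=30): x=-7737/1075 (≈-7.1972) theta=-3763/21500 (≈-0.1750)
After 6 (thin lens f=-51): x=-7737/1075 (≈-7.1972) theta=-115551/365500 (≈-0.3161)
After 7 (propagate distance d=14): x=-2124147/182750 (≈-11.6232) theta=-115551/365500 (≈-0.3161)
After 8 (thin lens f=-53): x=-2124147/182750 (≈-11.6232) theta=-10372497/19371500 (≈-0.5355)
After 9 (propagate distance d=37 (to screen)): x=-608941971/19371500 (≈-31.4349) theta=-10372497/19371500 (≈-0.5355)
Rounded to 4 decimal places: x = -31.4349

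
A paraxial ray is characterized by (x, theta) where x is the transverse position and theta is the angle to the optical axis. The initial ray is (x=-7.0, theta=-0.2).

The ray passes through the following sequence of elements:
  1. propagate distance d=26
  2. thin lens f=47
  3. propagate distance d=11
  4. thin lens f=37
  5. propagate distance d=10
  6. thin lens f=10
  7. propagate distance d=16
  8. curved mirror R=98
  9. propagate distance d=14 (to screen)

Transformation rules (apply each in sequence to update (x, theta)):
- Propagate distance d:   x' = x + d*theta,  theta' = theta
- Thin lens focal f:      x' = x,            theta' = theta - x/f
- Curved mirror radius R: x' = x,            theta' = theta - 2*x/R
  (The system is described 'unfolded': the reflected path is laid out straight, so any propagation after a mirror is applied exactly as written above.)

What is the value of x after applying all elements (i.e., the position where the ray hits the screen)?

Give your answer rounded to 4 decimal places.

Initial: x=-7.0000 theta=-0.2000
After 1 (propagate distance d=26): x=-12.2000 theta=-0.2000
After 2 (thin lens f=47): x=-12.2000 theta=14/235 (≈0.0596)
After 3 (propagate distance d=11): x=-2713/235 (≈-11.5447) theta=14/235 (≈0.0596)
After 4 (thin lens f=37): x=-2713/235 (≈-11.5447) theta=3231/8695 (≈0.3716)
After 5 (propagate distance d=10): x=-68071/8695 (≈-7.8288) theta=3231/8695 (≈0.3716)
After 6 (thin lens f=10): x=-68071/8695 (≈-7.8288) theta=2713/2350 (≈1.1545)
After 7 (propagate distance d=16): x=462693/43475 (≈10.6427) theta=2713/2350 (≈1.1545)
After 8 (curved mirror R=98): x=462693/43475 (≈10.6427) theta=570469/608650 (≈0.9373)
After 9 (propagate distance d=14 (to screen)): x=1033162/43475 (≈23.7645) theta=570469/608650 (≈0.9373)
Rounded to 4 decimal places: x = 23.7645

Answer: 23.7645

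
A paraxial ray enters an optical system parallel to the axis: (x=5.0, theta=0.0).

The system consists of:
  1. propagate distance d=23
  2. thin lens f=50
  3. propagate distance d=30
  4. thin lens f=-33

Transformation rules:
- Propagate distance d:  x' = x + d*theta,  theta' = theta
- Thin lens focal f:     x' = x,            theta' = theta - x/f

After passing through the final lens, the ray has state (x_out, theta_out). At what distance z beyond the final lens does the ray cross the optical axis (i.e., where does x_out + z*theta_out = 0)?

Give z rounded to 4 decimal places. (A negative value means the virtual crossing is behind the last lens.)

Initial: x=5.0000 theta=0.0000
After 1 (propagate distance d=23): x=5.0000 theta=0.0000
After 2 (thin lens f=50): x=5.0000 theta=-0.1000
After 3 (propagate distance d=30): x=2.0000 theta=-0.1000
After 4 (thin lens f=-33): x=2.0000 theta=-13/330 (≈-0.0394)
z_focus = -x_out/theta_out = -(2.0000)/(-13/330) = 660/13 ≈ 50.7692
Rounded to 4 decimal places: z = 50.7692

Answer: 50.7692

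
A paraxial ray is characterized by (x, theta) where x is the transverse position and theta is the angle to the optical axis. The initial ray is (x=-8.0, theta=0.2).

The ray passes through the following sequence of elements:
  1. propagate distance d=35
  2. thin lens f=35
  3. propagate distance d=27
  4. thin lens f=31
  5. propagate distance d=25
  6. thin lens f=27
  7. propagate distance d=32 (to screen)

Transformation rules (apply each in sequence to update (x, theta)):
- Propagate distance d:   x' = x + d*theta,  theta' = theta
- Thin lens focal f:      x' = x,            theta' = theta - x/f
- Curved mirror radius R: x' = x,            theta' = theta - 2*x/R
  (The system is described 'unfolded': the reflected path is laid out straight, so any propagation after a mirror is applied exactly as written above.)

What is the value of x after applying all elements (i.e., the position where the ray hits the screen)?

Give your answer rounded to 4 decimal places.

Answer: 0.7325

Derivation:
Initial: x=-8.0000 theta=0.2000
After 1 (propagate distance d=35): x=-1.0000 theta=0.2000
After 2 (thin lens f=35): x=-1.0000 theta=8/35 (≈0.2286)
After 3 (propagate distance d=27): x=181/35 (≈5.1714) theta=8/35 (≈0.2286)
After 4 (thin lens f=31): x=181/35 (≈5.1714) theta=67/1085 (≈0.0618)
After 5 (propagate distance d=25): x=7286/1085 (≈6.7152) theta=67/1085 (≈0.0618)
After 6 (thin lens f=27): x=7286/1085 (≈6.7152) theta=-5477/29295 (≈-0.1870)
After 7 (propagate distance d=32 (to screen)): x=21458/29295 (≈0.7325) theta=-5477/29295 (≈-0.1870)
Rounded to 4 decimal places: x = 0.7325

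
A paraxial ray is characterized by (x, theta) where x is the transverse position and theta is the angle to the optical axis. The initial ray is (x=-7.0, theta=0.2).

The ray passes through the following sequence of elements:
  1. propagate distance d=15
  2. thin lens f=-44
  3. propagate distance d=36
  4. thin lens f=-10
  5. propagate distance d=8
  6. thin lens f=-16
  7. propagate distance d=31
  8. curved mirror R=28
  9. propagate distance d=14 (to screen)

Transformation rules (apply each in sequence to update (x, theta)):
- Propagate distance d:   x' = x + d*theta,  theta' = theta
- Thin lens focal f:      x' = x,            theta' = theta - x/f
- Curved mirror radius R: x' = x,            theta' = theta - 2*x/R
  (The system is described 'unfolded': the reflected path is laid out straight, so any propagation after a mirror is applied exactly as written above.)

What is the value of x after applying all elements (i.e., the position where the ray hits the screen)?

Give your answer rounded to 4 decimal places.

Initial: x=-7.0000 theta=0.2000
After 1 (propagate distance d=15): x=-4.0000 theta=0.2000
After 2 (thin lens f=-44): x=-4.0000 theta=6/55 (≈0.1091)
After 3 (propagate distance d=36): x=-4/55 (≈-0.0727) theta=6/55 (≈0.1091)
After 4 (thin lens f=-10): x=-4/55 (≈-0.0727) theta=28/275 (≈0.1018)
After 5 (propagate distance d=8): x=204/275 (≈0.7418) theta=28/275 (≈0.1018)
After 6 (thin lens f=-16): x=204/275 (≈0.7418) theta=163/1100 (≈0.1482)
After 7 (propagate distance d=31): x=5869/1100 (≈5.3355) theta=163/1100 (≈0.1482)
After 8 (curved mirror R=28): x=5869/1100 (≈5.3355) theta=-3587/15400 (≈-0.2329)
After 9 (propagate distance d=14 (to screen)): x=1141/550 (≈2.0745) theta=-3587/15400 (≈-0.2329)
Rounded to 4 decimal places: x = 2.0745

Answer: 2.0745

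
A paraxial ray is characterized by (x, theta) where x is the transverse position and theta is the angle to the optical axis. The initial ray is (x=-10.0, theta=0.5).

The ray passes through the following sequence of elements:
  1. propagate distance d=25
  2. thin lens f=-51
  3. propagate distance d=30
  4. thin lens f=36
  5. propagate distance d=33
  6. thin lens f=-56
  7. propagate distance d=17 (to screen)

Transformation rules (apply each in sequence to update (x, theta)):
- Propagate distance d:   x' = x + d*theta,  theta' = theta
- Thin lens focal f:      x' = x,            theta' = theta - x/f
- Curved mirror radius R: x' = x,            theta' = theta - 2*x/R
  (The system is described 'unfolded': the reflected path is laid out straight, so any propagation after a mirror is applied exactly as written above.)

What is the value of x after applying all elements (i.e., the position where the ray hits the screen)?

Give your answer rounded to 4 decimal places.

Answer: 26.0534

Derivation:
Initial: x=-10.0000 theta=0.5000
After 1 (propagate distance d=25): x=2.5000 theta=0.5000
After 2 (thin lens f=-51): x=2.5000 theta=28/51 (≈0.5490)
After 3 (propagate distance d=30): x=645/34 (≈18.9706) theta=28/51 (≈0.5490)
After 4 (thin lens f=36): x=645/34 (≈18.9706) theta=3/136 (≈0.0221)
After 5 (propagate distance d=33): x=2679/136 (≈19.6985) theta=3/136 (≈0.0221)
After 6 (thin lens f=-56): x=2679/136 (≈19.6985) theta=2847/7616 (≈0.3738)
After 7 (propagate distance d=17 (to screen)): x=198423/7616 (≈26.0534) theta=2847/7616 (≈0.3738)
Rounded to 4 decimal places: x = 26.0534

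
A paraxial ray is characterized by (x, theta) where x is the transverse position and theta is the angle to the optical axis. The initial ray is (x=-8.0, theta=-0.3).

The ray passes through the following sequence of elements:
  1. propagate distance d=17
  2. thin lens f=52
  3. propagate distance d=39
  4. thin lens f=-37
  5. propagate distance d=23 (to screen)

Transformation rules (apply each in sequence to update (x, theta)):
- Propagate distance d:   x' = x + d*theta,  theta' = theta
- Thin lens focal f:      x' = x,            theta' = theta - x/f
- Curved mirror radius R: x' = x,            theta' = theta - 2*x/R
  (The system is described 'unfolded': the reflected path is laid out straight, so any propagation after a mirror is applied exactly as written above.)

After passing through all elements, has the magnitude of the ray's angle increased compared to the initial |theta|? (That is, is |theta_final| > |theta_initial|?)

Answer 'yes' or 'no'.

Initial: x=-8.0000 theta=-0.3000
After 1 (propagate distance d=17): x=-13.1000 theta=-0.3000
After 2 (thin lens f=52): x=-13.1000 theta=-5/104 (≈-0.0481)
After 3 (propagate distance d=39): x=-14.9750 theta=-5/104 (≈-0.0481)
After 4 (thin lens f=-37): x=-14.9750 theta=-1089/2405 (≈-0.4528)
After 5 (propagate distance d=23 (to screen)): x=-97699/3848 (≈-25.3896) theta=-1089/2405 (≈-0.4528)
|theta_initial|=0.3000 |theta_final|=1089/2405 (≈0.4528) -> increased

Answer: yes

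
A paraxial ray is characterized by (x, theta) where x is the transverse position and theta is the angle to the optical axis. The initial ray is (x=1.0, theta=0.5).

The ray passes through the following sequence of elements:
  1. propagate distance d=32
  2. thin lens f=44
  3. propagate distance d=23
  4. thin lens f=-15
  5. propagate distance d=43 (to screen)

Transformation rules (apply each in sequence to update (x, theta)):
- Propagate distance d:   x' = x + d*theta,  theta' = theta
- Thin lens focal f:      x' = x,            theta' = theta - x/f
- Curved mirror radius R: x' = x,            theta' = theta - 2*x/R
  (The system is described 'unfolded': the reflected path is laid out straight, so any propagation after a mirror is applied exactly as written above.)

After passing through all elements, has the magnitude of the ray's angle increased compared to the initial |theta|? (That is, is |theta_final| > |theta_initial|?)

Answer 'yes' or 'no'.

Initial: x=1.0000 theta=0.5000
After 1 (propagate distance d=32): x=17.0000 theta=0.5000
After 2 (thin lens f=44): x=17.0000 theta=5/44 (≈0.1136)
After 3 (propagate distance d=23): x=863/44 (≈19.6136) theta=5/44 (≈0.1136)
After 4 (thin lens f=-15): x=863/44 (≈19.6136) theta=469/330 (≈1.4212)
After 5 (propagate distance d=43 (to screen)): x=53279/660 (≈80.7258) theta=469/330 (≈1.4212)
|theta_initial|=0.5000 |theta_final|=469/330 (≈1.4212) -> increased

Answer: yes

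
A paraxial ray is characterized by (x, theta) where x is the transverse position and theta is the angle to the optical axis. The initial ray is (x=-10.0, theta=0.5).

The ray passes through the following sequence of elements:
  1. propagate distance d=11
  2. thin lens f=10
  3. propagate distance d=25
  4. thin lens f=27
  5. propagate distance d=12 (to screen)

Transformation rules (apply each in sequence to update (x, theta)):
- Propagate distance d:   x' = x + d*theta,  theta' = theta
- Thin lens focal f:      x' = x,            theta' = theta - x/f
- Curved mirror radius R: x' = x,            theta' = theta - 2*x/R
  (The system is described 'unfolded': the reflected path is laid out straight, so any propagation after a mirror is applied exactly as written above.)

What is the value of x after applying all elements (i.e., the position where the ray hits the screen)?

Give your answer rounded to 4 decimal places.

Answer: 22.0944

Derivation:
Initial: x=-10.0000 theta=0.5000
After 1 (propagate distance d=11): x=-4.5000 theta=0.5000
After 2 (thin lens f=10): x=-4.5000 theta=0.9500
After 3 (propagate distance d=25): x=19.2500 theta=0.9500
After 4 (thin lens f=27): x=19.2500 theta=32/135 (≈0.2370)
After 5 (propagate distance d=12 (to screen)): x=3977/180 (≈22.0944) theta=32/135 (≈0.2370)
Rounded to 4 decimal places: x = 22.0944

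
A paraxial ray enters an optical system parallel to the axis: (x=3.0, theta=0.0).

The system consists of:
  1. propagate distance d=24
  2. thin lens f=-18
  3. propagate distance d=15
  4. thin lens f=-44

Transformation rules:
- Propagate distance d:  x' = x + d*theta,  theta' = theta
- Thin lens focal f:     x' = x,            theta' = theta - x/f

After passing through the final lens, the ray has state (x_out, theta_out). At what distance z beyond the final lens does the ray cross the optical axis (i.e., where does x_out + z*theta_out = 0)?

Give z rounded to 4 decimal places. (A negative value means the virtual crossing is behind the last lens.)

Answer: -18.8571

Derivation:
Initial: x=3.0000 theta=0.0000
After 1 (propagate distance d=24): x=3.0000 theta=0.0000
After 2 (thin lens f=-18): x=3.0000 theta=1/6 (≈0.1667)
After 3 (propagate distance d=15): x=5.5000 theta=1/6 (≈0.1667)
After 4 (thin lens f=-44): x=5.5000 theta=7/24 (≈0.2917)
z_focus = -x_out/theta_out = -(5.5000)/(7/24) = -132/7 ≈ -18.8571
Rounded to 4 decimal places: z = -18.8571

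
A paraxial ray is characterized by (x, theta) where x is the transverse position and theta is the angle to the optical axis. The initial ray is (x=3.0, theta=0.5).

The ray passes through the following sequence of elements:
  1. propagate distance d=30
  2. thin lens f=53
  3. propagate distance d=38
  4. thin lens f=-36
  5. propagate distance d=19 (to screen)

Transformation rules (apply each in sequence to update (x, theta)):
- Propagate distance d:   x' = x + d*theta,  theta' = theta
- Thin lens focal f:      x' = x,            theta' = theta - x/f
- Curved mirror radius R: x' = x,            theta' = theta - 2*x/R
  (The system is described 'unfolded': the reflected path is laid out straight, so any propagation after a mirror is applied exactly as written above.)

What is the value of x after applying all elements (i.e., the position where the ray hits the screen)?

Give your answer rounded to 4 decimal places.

Answer: 39.8580

Derivation:
Initial: x=3.0000 theta=0.5000
After 1 (propagate distance d=30): x=18.0000 theta=0.5000
After 2 (thin lens f=53): x=18.0000 theta=17/106 (≈0.1604)
After 3 (propagate distance d=38): x=1277/53 (≈24.0943) theta=17/106 (≈0.1604)
After 4 (thin lens f=-36): x=1277/53 (≈24.0943) theta=1583/1908 (≈0.8297)
After 5 (propagate distance d=19 (to screen)): x=76049/1908 (≈39.8580) theta=1583/1908 (≈0.8297)
Rounded to 4 decimal places: x = 39.8580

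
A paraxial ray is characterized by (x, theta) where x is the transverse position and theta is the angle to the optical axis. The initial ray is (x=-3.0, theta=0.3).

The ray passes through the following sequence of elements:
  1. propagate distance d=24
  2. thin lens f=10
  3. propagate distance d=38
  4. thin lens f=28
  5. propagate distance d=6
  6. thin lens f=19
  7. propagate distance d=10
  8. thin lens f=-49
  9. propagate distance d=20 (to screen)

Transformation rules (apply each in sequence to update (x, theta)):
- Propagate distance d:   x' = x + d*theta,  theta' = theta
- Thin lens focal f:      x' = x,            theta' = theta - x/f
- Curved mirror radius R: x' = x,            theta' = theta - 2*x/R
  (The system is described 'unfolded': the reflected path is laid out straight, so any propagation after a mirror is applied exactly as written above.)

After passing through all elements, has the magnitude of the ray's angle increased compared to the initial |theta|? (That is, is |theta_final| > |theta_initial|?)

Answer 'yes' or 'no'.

Initial: x=-3.0000 theta=0.3000
After 1 (propagate distance d=24): x=4.2000 theta=0.3000
After 2 (thin lens f=10): x=4.2000 theta=-0.1200
After 3 (propagate distance d=38): x=-0.3600 theta=-0.1200
After 4 (thin lens f=28): x=-0.3600 theta=-3/28 (≈-0.1071)
After 5 (propagate distance d=6): x=-351/350 (≈-1.0029) theta=-3/28 (≈-0.1071)
After 6 (thin lens f=19): x=-351/350 (≈-1.0029) theta=-723/13300 (≈-0.0544)
After 7 (propagate distance d=10): x=-5142/3325 (≈-1.5465) theta=-723/13300 (≈-0.0544)
After 8 (thin lens f=-49): x=-5142/3325 (≈-1.5465) theta=-11199/130340 (≈-0.0859)
After 9 (propagate distance d=20 (to screen)): x=-531933/162925 (≈-3.2649) theta=-11199/130340 (≈-0.0859)
|theta_initial|=0.3000 |theta_final|=11199/130340 (≈0.0859) -> not increased

Answer: no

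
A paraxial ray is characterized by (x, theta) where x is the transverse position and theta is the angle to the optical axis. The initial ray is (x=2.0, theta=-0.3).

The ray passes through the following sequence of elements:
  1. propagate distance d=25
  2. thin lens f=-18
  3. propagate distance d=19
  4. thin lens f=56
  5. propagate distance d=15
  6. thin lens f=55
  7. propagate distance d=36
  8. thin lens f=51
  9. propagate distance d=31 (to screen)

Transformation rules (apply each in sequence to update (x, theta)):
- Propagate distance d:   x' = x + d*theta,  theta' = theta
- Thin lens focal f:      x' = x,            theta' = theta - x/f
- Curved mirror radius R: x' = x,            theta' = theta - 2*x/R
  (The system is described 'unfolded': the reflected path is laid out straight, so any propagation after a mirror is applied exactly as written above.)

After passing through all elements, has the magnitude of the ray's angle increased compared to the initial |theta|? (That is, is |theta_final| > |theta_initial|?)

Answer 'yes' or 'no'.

Initial: x=2.0000 theta=-0.3000
After 1 (propagate distance d=25): x=-5.5000 theta=-0.3000
After 2 (thin lens f=-18): x=-5.5000 theta=-109/180 (≈-0.6056)
After 3 (propagate distance d=19): x=-3061/180 (≈-17.0056) theta=-109/180 (≈-0.6056)
After 4 (thin lens f=56): x=-3061/180 (≈-17.0056) theta=-3043/10080 (≈-0.3019)
After 5 (propagate distance d=15): x=-217061/10080 (≈-21.5338) theta=-3043/10080 (≈-0.3019)
After 6 (thin lens f=55): x=-217061/10080 (≈-21.5338) theta=1553/17325 (≈0.0896)
After 7 (propagate distance d=36): x=-10149299/554400 (≈-18.3068) theta=1553/17325 (≈0.0896)
After 8 (thin lens f=51): x=-10149299/554400 (≈-18.3068) theta=2536759/5654880 (≈0.4486)
After 9 (propagate distance d=31 (to screen)): x=-31104151/7068600 (≈-4.4003) theta=2536759/5654880 (≈0.4486)
|theta_initial|=0.3000 |theta_final|=2536759/5654880 (≈0.4486) -> increased

Answer: yes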